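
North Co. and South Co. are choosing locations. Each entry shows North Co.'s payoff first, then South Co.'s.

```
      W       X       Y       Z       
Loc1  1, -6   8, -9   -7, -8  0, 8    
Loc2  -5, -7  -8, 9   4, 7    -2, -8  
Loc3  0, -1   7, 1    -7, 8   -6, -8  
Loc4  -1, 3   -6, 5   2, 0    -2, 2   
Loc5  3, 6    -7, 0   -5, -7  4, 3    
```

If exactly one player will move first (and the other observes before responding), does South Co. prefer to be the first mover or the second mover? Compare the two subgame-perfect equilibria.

If North Co. leads: South Co.'s best replies are Loc1→Z, Loc2→X, Loc3→Y, Loc4→X, Loc5→W; North Co.'s induced payoffs 0, -8, -7, -6, 3; outcome (Loc5, W), payoffs (3, 6).
If South Co. leads: North Co.'s best replies are W→Loc5, X→Loc1, Y→Loc2, Z→Loc5; South Co.'s induced payoffs 6, -9, 7, 3; outcome (Loc2, Y), payoffs (4, 7).
South Co. gets 7 moving first and 6 moving second, so South Co. prefers to move first.

first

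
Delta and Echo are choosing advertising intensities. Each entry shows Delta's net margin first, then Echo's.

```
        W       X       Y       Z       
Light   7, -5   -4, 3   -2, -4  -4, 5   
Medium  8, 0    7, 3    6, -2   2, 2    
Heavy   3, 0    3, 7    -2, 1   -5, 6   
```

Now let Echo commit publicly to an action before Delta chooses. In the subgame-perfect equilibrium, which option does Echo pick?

X

Delta best-responds to each possible Echo move:
- W: BR = Medium, leader payoff 0.
- X: BR = Medium, leader payoff 3.
- Y: BR = Medium, leader payoff -2.
- Z: BR = Medium, leader payoff 2.
Among 0, 3, -2, 2, the best is 3 at X. Subgame-perfect outcome: (Medium, X) with payoffs (7, 3).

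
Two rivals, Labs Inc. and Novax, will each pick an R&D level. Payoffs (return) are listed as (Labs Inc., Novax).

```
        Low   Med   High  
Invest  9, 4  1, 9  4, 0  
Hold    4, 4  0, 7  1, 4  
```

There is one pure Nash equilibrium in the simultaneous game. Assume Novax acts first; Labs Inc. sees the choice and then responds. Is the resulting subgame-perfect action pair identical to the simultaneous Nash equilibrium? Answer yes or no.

yes

Work backward from Labs Inc.'s decision.
- Low → Labs Inc. plays Invest (best of 9, 4); Novax gets 4.
- Med → Labs Inc. plays Invest (best of 1, 0); Novax gets 9.
- High → Labs Inc. plays Invest (best of 4, 1); Novax gets 0.
Among 4, 9, 0, the best is 9 at Med. Subgame-perfect outcome: (Invest, Med) with payoffs (1, 9).
Now find the simultaneous Nash equilibrium.
Labs Inc.'s best replies: Low→Invest; Med→Invest; High→Invest.
Novax's best replies: Invest→Med; Hold→Med.
The unique mutual best reply is (Invest, Med), giving (1, 9).
Sequential outcome (Invest, Med) coincides with the Nash profile (Invest, Med).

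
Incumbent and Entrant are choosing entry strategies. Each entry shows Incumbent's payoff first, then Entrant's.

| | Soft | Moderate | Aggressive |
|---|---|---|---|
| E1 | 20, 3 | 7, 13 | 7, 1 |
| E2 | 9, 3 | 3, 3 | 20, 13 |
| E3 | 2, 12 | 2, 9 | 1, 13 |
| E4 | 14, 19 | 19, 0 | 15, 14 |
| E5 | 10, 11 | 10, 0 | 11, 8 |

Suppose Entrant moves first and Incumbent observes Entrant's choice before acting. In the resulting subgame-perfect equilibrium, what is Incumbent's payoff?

20

Incumbent best-responds to each possible Entrant move:
- Soft: BR = E1, leader payoff 3.
- Moderate: BR = E4, leader payoff 0.
- Aggressive: BR = E2, leader payoff 13.
Maximizing over 3, 0, 13, Entrant chooses Aggressive. Subgame-perfect outcome: (E2, Aggressive) with payoffs (20, 13).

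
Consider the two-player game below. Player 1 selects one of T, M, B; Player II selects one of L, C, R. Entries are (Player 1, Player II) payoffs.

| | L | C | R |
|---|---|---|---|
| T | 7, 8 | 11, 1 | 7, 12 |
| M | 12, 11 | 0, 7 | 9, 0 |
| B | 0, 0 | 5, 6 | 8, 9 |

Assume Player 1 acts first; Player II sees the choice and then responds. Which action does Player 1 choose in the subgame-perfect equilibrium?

Backward induction with Player 1 moving first.
- T: BR = R, leader payoff 7.
- M: BR = L, leader payoff 12.
- B: BR = R, leader payoff 8.
Player 1's induced payoffs are 7, 12, 8, so Player 1 commits to M. Subgame-perfect outcome: (M, L) with payoffs (12, 11).

M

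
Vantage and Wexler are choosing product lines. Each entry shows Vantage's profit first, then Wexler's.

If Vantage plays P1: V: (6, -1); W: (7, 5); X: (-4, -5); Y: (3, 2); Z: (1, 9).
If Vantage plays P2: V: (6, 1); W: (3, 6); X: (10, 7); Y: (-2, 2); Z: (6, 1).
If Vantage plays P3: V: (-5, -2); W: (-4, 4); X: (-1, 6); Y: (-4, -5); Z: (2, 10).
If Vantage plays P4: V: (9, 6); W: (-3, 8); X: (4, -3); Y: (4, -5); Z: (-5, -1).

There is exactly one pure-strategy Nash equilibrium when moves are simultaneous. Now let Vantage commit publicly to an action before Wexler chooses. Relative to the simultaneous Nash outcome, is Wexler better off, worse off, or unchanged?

unchanged

Work backward from Wexler's decision.
- P1 → Wexler plays Z (best of -1, 5, -5, 2, 9); Vantage gets 1.
- P2 → Wexler plays X (best of 1, 6, 7, 2, 1); Vantage gets 10.
- P3 → Wexler plays Z (best of -2, 4, 6, -5, 10); Vantage gets 2.
- P4 → Wexler plays W (best of 6, 8, -3, -5, -1); Vantage gets -3.
Maximizing over 1, 10, 2, -3, Vantage chooses P2. Subgame-perfect outcome: (P2, X) with payoffs (10, 7).
Under simultaneous play:
Vantage's best replies: V→P4; W→P1; X→P2; Y→P4; Z→P2.
Wexler's best replies: P1→Z; P2→X; P3→Z; P4→W.
The unique mutual best reply is (P2, X), giving (10, 7).
Wexler earns 7 sequentially versus 7 at the Nash outcome: unchanged.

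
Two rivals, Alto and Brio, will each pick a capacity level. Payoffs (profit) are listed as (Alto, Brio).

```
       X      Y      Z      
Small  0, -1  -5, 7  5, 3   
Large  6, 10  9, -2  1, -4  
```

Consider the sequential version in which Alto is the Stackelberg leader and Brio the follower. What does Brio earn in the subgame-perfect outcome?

Backward induction with Alto moving first.
- Small: BR = Y, leader payoff -5.
- Large: BR = X, leader payoff 6.
Among -5, 6, the best is 6 at Large. Subgame-perfect outcome: (Large, X) with payoffs (6, 10).

10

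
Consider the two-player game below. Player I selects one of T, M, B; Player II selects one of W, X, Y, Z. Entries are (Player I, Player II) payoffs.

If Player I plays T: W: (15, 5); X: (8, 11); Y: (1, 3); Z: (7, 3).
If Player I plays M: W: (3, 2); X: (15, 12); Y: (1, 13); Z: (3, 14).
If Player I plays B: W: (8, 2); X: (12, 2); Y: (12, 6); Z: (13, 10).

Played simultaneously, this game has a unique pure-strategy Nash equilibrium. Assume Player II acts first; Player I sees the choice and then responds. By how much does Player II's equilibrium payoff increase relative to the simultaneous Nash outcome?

Backward induction with Player II moving first.
- W: Player I compares 15, 3, 8 and picks T; Player II would get 5.
- X: Player I compares 8, 15, 12 and picks M; Player II would get 12.
- Y: Player I compares 1, 1, 12 and picks B; Player II would get 6.
- Z: Player I compares 7, 3, 13 and picks B; Player II would get 10.
Player II's induced payoffs are 5, 12, 6, 10, so Player II commits to X. Subgame-perfect outcome: (M, X) with payoffs (15, 12).
Now find the simultaneous Nash equilibrium.
Player I's best replies: W→T; X→M; Y→B; Z→B.
Player II's best replies: T→X; M→Z; B→Z.
The unique mutual best reply is (B, Z), giving (13, 10).
Player II's commitment gain: 12 − 10 = 2.

2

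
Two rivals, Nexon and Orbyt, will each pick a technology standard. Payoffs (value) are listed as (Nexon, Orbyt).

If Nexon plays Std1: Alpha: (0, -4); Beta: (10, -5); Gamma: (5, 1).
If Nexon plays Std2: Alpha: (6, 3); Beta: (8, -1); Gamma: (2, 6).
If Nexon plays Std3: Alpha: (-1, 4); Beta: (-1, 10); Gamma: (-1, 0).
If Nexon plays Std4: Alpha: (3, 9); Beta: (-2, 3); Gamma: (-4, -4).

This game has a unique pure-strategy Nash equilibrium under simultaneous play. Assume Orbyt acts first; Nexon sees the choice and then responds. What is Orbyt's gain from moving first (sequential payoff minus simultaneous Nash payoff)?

Work backward from Nexon's decision.
- Alpha: BR = Std2, leader payoff 3.
- Beta: BR = Std1, leader payoff -5.
- Gamma: BR = Std1, leader payoff 1.
Among 3, -5, 1, the best is 3 at Alpha. Subgame-perfect outcome: (Std2, Alpha) with payoffs (6, 3).
For the simultaneous game, intersect best replies.
Nexon's best replies: Alpha→Std2; Beta→Std1; Gamma→Std1.
Orbyt's best replies: Std1→Gamma; Std2→Gamma; Std3→Beta; Std4→Alpha.
The unique mutual best reply is (Std1, Gamma), giving (5, 1).
Orbyt's commitment gain: 3 − 1 = 2.

2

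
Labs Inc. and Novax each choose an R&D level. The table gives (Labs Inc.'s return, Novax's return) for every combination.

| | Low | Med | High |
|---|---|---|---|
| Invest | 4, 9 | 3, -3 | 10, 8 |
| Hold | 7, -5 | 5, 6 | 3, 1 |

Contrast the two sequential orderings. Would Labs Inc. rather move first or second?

second

If Labs Inc. leads: Novax's best replies are Invest→Low, Hold→Med; Labs Inc.'s induced payoffs 4, 5; outcome (Hold, Med), payoffs (5, 6).
If Novax leads: Labs Inc.'s best replies are Low→Hold, Med→Hold, High→Invest; Novax's induced payoffs -5, 6, 8; outcome (Invest, High), payoffs (10, 8).
Labs Inc. gets 5 moving first and 10 moving second, so Labs Inc. prefers to move second.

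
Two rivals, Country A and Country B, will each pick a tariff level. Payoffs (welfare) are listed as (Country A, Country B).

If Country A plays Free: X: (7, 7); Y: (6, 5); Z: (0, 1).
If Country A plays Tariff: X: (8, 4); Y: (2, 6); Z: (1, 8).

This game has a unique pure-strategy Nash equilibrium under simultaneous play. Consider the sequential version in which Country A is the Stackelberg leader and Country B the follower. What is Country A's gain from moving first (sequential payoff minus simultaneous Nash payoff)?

Backward induction with Country A moving first.
- Free: Country B compares 7, 5, 1 and picks X; Country A would get 7.
- Tariff: Country B compares 4, 6, 8 and picks Z; Country A would get 1.
Country A's induced payoffs are 7, 1, so Country A commits to Free. Subgame-perfect outcome: (Free, X) with payoffs (7, 7).
Now find the simultaneous Nash equilibrium.
Country A's best replies: X→Tariff; Y→Free; Z→Tariff.
Country B's best replies: Free→X; Tariff→Z.
Only (Tariff, Z) has each player best-responding; Nash payoffs (1, 8).
Country A's commitment gain: 7 − 1 = 6.

6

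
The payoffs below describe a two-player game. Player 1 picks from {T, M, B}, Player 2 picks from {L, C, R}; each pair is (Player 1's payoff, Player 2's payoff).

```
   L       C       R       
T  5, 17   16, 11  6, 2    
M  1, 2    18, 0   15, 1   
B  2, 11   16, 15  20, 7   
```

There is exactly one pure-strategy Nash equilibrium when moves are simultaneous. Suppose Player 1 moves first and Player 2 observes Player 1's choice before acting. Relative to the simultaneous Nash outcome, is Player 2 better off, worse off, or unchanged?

Work backward from Player 2's decision.
- T: BR = L, leader payoff 5.
- M: BR = L, leader payoff 1.
- B: BR = C, leader payoff 16.
Player 1's induced payoffs are 5, 1, 16, so Player 1 commits to B. Subgame-perfect outcome: (B, C) with payoffs (16, 15).
Under simultaneous play:
Player 1's best replies: L→T; C→M; R→B.
Player 2's best replies: T→L; M→L; B→C.
Only (T, L) has each player best-responding; Nash payoffs (5, 17).
Player 2 earns 15 sequentially versus 17 at the Nash outcome: worse off.

worse off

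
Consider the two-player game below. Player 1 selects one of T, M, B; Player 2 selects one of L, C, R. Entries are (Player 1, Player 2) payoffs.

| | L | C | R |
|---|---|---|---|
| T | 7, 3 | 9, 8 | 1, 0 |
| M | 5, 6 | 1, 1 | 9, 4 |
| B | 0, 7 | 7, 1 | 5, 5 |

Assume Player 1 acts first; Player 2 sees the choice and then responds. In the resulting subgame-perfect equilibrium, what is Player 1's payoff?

Player 2 best-responds to each possible Player 1 move:
- T: BR = C, leader payoff 9.
- M: BR = L, leader payoff 5.
- B: BR = L, leader payoff 0.
Maximizing over 9, 5, 0, Player 1 chooses T. Subgame-perfect outcome: (T, C) with payoffs (9, 8).

9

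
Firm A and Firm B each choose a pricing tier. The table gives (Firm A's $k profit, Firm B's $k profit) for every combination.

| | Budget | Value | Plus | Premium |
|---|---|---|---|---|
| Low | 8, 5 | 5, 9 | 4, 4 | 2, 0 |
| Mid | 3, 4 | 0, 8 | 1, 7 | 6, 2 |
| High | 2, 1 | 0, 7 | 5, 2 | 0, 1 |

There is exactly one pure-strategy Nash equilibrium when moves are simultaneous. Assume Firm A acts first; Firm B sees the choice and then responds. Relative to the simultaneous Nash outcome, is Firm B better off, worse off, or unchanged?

unchanged

Firm B best-responds to each possible Firm A move:
- Low → Firm B plays Value (best of 5, 9, 4, 0); Firm A gets 5.
- Mid → Firm B plays Value (best of 4, 8, 7, 2); Firm A gets 0.
- High → Firm B plays Value (best of 1, 7, 2, 1); Firm A gets 0.
Firm A's induced payoffs are 5, 0, 0, so Firm A commits to Low. Subgame-perfect outcome: (Low, Value) with payoffs (5, 9).
For the simultaneous game, intersect best replies.
Firm A's best replies: Budget→Low; Value→Low; Plus→High; Premium→Mid.
Firm B's best replies: Low→Value; Mid→Value; High→Value.
Only (Low, Value) has each player best-responding; Nash payoffs (5, 9).
Firm B earns 9 sequentially versus 9 at the Nash outcome: unchanged.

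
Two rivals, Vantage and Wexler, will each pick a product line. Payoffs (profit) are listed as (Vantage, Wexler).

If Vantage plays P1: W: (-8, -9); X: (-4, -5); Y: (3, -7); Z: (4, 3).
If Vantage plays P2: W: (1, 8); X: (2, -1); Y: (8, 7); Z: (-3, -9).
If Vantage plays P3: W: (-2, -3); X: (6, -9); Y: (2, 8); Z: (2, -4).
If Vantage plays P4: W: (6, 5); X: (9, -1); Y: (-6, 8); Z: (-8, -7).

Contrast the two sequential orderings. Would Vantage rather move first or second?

If Vantage leads: Wexler's best replies are P1→Z, P2→W, P3→Y, P4→Y; Vantage's induced payoffs 4, 1, 2, -6; outcome (P1, Z), payoffs (4, 3).
If Wexler leads: Vantage's best replies are W→P4, X→P4, Y→P2, Z→P1; Wexler's induced payoffs 5, -1, 7, 3; outcome (P2, Y), payoffs (8, 7).
Vantage gets 4 moving first and 8 moving second, so Vantage prefers to move second.

second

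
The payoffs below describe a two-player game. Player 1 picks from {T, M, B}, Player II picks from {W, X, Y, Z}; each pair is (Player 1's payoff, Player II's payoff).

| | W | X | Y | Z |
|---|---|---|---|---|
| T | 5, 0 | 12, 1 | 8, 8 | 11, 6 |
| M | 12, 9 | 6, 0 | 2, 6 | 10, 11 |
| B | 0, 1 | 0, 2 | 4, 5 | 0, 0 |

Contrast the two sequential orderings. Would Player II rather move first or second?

second

If Player 1 leads: Player II's best replies are T→Y, M→Z, B→Y; Player 1's induced payoffs 8, 10, 4; outcome (M, Z), payoffs (10, 11).
If Player II leads: Player 1's best replies are W→M, X→T, Y→T, Z→T; Player II's induced payoffs 9, 1, 8, 6; outcome (M, W), payoffs (12, 9).
Player II gets 9 moving first and 11 moving second, so Player II prefers to move second.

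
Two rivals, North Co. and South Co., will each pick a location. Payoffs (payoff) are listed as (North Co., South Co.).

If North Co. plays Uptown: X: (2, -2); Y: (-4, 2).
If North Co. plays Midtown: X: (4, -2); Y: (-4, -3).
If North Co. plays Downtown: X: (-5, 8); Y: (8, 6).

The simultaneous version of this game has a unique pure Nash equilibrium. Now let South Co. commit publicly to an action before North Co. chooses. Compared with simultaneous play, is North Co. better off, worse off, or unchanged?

Backward induction with South Co. moving first.
- X: North Co. compares 2, 4, -5 and picks Midtown; South Co. would get -2.
- Y: North Co. compares -4, -4, 8 and picks Downtown; South Co. would get 6.
South Co.'s induced payoffs are -2, 6, so South Co. commits to Y. Subgame-perfect outcome: (Downtown, Y) with payoffs (8, 6).
For the simultaneous game, intersect best replies.
North Co.'s best replies: X→Midtown; Y→Downtown.
South Co.'s best replies: Uptown→Y; Midtown→X; Downtown→X.
Only (Midtown, X) has each player best-responding; Nash payoffs (4, -2).
North Co. earns 8 sequentially versus 4 at the Nash outcome: better off.

better off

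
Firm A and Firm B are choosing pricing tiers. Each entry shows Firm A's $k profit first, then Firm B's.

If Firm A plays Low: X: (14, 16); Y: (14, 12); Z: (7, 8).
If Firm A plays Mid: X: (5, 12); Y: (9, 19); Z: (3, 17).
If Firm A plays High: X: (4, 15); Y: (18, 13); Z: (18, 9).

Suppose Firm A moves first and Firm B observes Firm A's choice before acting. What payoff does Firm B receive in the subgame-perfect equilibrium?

Solve by backward induction (Firm A leads).
- Low: Firm B compares 16, 12, 8 and picks X; Firm A would get 14.
- Mid: Firm B compares 12, 19, 17 and picks Y; Firm A would get 9.
- High: Firm B compares 15, 13, 9 and picks X; Firm A would get 4.
Firm A's induced payoffs are 14, 9, 4, so Firm A commits to Low. Subgame-perfect outcome: (Low, X) with payoffs (14, 16).

16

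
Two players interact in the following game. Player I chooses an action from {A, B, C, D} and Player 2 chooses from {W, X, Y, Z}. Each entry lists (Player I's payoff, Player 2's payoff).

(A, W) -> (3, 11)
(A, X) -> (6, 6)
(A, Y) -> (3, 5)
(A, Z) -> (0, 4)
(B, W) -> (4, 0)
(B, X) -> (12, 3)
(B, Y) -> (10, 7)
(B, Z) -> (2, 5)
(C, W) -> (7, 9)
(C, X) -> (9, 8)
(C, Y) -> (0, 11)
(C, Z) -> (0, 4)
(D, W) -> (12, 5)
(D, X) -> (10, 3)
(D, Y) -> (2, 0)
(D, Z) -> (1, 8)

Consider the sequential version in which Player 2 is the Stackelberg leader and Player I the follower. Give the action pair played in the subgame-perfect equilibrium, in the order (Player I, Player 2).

Work backward from Player I's decision.
- W: BR = D, leader payoff 5.
- X: BR = B, leader payoff 3.
- Y: BR = B, leader payoff 7.
- Z: BR = B, leader payoff 5.
Player 2's induced payoffs are 5, 3, 7, 5, so Player 2 commits to Y. Subgame-perfect outcome: (B, Y) with payoffs (10, 7).

(B, Y)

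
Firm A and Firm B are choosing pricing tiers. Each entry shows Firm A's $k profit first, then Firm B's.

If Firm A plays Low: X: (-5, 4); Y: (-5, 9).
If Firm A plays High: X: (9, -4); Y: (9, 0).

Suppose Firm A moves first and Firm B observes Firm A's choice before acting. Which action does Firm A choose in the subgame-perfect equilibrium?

Work backward from Firm B's decision.
- Low: BR = Y, leader payoff -5.
- High: BR = Y, leader payoff 9.
Firm A's induced payoffs are -5, 9, so Firm A commits to High. Subgame-perfect outcome: (High, Y) with payoffs (9, 0).

High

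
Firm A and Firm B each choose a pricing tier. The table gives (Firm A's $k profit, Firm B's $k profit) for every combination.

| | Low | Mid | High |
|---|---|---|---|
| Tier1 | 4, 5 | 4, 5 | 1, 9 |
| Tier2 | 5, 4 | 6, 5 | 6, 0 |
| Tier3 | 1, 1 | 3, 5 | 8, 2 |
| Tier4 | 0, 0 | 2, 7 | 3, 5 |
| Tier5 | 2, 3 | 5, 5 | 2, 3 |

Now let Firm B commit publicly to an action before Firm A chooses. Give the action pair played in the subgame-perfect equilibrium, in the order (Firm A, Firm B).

(Tier2, Mid)

Backward induction with Firm B moving first.
- Low → Firm A plays Tier2 (best of 4, 5, 1, 0, 2); Firm B gets 4.
- Mid → Firm A plays Tier2 (best of 4, 6, 3, 2, 5); Firm B gets 5.
- High → Firm A plays Tier3 (best of 1, 6, 8, 3, 2); Firm B gets 2.
Maximizing over 4, 5, 2, Firm B chooses Mid. Subgame-perfect outcome: (Tier2, Mid) with payoffs (6, 5).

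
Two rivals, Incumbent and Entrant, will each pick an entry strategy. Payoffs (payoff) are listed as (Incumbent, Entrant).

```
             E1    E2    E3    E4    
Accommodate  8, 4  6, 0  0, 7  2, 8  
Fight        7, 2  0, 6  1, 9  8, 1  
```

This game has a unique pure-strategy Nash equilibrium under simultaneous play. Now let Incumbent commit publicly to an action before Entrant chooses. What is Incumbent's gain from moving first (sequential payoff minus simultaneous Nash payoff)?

Backward induction with Incumbent moving first.
- Accommodate: Entrant compares 4, 0, 7, 8 and picks E4; Incumbent would get 2.
- Fight: Entrant compares 2, 6, 9, 1 and picks E3; Incumbent would get 1.
Maximizing over 2, 1, Incumbent chooses Accommodate. Subgame-perfect outcome: (Accommodate, E4) with payoffs (2, 8).
Under simultaneous play:
Incumbent's best replies: E1→Accommodate; E2→Accommodate; E3→Fight; E4→Fight.
Entrant's best replies: Accommodate→E4; Fight→E3.
Only (Fight, E3) has each player best-responding; Nash payoffs (1, 9).
Incumbent's commitment gain: 2 − 1 = 1.

1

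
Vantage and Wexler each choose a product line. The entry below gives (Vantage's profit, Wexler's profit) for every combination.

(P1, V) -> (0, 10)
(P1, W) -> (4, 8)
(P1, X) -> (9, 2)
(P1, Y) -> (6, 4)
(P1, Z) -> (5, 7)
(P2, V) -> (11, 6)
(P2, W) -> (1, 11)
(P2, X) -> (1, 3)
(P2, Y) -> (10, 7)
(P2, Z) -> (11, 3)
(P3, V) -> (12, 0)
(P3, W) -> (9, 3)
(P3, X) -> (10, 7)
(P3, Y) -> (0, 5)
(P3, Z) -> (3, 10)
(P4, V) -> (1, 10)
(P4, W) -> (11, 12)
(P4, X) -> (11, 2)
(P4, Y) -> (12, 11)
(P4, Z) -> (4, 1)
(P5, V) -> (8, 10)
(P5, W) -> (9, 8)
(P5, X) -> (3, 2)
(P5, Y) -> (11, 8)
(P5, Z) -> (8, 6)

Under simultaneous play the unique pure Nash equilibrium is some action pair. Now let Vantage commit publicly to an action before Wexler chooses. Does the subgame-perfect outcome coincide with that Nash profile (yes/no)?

yes

Solve by backward induction (Vantage leads).
- P1 → Wexler plays V (best of 10, 8, 2, 4, 7); Vantage gets 0.
- P2 → Wexler plays W (best of 6, 11, 3, 7, 3); Vantage gets 1.
- P3 → Wexler plays Z (best of 0, 3, 7, 5, 10); Vantage gets 3.
- P4 → Wexler plays W (best of 10, 12, 2, 11, 1); Vantage gets 11.
- P5 → Wexler plays V (best of 10, 8, 2, 8, 6); Vantage gets 8.
Vantage's induced payoffs are 0, 1, 3, 11, 8, so Vantage commits to P4. Subgame-perfect outcome: (P4, W) with payoffs (11, 12).
Now find the simultaneous Nash equilibrium.
Vantage's best replies: V→P3; W→P4; X→P4; Y→P4; Z→P2.
Wexler's best replies: P1→V; P2→W; P3→Z; P4→W; P5→V.
The unique mutual best reply is (P4, W), giving (11, 12).
Sequential outcome (P4, W) coincides with the Nash profile (P4, W).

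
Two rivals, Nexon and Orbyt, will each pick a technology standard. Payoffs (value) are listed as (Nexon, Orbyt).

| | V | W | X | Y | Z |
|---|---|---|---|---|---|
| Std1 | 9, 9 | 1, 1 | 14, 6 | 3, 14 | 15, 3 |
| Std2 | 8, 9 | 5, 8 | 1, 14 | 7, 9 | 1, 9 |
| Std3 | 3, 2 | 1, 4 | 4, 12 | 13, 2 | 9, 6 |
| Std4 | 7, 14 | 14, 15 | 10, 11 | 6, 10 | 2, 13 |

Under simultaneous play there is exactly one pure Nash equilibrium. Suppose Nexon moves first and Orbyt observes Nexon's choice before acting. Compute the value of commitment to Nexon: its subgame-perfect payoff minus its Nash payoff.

0

Backward induction with Nexon moving first.
- Std1: BR = Y, leader payoff 3.
- Std2: BR = X, leader payoff 1.
- Std3: BR = X, leader payoff 4.
- Std4: BR = W, leader payoff 14.
Maximizing over 3, 1, 4, 14, Nexon chooses Std4. Subgame-perfect outcome: (Std4, W) with payoffs (14, 15).
Under simultaneous play:
Nexon's best replies: V→Std1; W→Std4; X→Std1; Y→Std3; Z→Std1.
Orbyt's best replies: Std1→Y; Std2→X; Std3→X; Std4→W.
Only (Std4, W) has each player best-responding; Nash payoffs (14, 15).
Nexon's commitment gain: 14 − 14 = 0.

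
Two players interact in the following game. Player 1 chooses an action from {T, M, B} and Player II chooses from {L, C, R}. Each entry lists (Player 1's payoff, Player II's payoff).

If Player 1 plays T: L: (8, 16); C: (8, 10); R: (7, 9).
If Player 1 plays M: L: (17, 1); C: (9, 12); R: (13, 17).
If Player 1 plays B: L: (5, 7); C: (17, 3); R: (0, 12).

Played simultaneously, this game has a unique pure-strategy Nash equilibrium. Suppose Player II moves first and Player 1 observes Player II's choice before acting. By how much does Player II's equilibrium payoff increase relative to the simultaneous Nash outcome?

Work backward from Player 1's decision.
- L → Player 1 plays M (best of 8, 17, 5); Player II gets 1.
- C → Player 1 plays B (best of 8, 9, 17); Player II gets 3.
- R → Player 1 plays M (best of 7, 13, 0); Player II gets 17.
Among 1, 3, 17, the best is 17 at R. Subgame-perfect outcome: (M, R) with payoffs (13, 17).
For the simultaneous game, intersect best replies.
Player 1's best replies: L→M; C→B; R→M.
Player II's best replies: T→L; M→R; B→R.
The unique mutual best reply is (M, R), giving (13, 17).
Player II's commitment gain: 17 − 17 = 0.

0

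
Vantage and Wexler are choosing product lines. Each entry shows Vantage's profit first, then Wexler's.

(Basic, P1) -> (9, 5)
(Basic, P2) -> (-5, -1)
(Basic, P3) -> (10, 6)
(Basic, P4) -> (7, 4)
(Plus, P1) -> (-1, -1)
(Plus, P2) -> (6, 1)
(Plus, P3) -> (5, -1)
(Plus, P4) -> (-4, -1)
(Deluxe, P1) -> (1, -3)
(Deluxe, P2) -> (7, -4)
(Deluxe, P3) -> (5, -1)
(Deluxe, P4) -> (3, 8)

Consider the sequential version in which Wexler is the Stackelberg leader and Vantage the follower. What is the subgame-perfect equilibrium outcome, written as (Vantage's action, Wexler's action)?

(Basic, P3)

Work backward from Vantage's decision.
- P1: BR = Basic, leader payoff 5.
- P2: BR = Deluxe, leader payoff -4.
- P3: BR = Basic, leader payoff 6.
- P4: BR = Basic, leader payoff 4.
Among 5, -4, 6, 4, the best is 6 at P3. Subgame-perfect outcome: (Basic, P3) with payoffs (10, 6).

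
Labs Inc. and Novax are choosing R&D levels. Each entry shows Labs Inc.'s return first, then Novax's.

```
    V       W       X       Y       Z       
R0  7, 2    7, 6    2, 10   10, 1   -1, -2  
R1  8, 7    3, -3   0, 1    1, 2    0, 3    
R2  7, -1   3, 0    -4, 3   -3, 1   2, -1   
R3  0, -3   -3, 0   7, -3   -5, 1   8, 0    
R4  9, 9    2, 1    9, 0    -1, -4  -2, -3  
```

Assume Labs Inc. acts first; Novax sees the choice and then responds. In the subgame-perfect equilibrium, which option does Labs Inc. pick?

R4

Novax best-responds to each possible Labs Inc. move:
- R0: BR = X, leader payoff 2.
- R1: BR = V, leader payoff 8.
- R2: BR = X, leader payoff -4.
- R3: BR = Y, leader payoff -5.
- R4: BR = V, leader payoff 9.
Labs Inc.'s induced payoffs are 2, 8, -4, -5, 9, so Labs Inc. commits to R4. Subgame-perfect outcome: (R4, V) with payoffs (9, 9).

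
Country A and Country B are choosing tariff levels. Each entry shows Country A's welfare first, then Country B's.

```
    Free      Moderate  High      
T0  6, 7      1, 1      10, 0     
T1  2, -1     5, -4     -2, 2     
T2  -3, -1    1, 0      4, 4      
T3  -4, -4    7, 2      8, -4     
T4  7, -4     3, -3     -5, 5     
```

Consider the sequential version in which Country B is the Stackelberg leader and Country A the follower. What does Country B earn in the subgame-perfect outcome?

2

Work backward from Country A's decision.
- Free → Country A plays T4 (best of 6, 2, -3, -4, 7); Country B gets -4.
- Moderate → Country A plays T3 (best of 1, 5, 1, 7, 3); Country B gets 2.
- High → Country A plays T0 (best of 10, -2, 4, 8, -5); Country B gets 0.
Maximizing over -4, 2, 0, Country B chooses Moderate. Subgame-perfect outcome: (T3, Moderate) with payoffs (7, 2).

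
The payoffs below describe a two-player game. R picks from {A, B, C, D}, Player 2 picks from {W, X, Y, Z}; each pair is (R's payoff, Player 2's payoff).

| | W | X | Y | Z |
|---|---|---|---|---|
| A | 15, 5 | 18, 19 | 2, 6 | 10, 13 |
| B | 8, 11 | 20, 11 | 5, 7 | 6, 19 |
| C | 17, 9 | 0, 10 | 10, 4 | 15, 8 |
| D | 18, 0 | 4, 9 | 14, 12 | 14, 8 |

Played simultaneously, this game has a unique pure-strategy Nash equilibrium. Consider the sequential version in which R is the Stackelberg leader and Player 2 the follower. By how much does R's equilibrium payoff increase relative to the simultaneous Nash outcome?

Work backward from Player 2's decision.
- A → Player 2 plays X (best of 5, 19, 6, 13); R gets 18.
- B → Player 2 plays Z (best of 11, 11, 7, 19); R gets 6.
- C → Player 2 plays X (best of 9, 10, 4, 8); R gets 0.
- D → Player 2 plays Y (best of 0, 9, 12, 8); R gets 14.
Maximizing over 18, 6, 0, 14, R chooses A. Subgame-perfect outcome: (A, X) with payoffs (18, 19).
Now find the simultaneous Nash equilibrium.
R's best replies: W→D; X→B; Y→D; Z→C.
Player 2's best replies: A→X; B→Z; C→X; D→Y.
Only (D, Y) has each player best-responding; Nash payoffs (14, 12).
R's commitment gain: 18 − 14 = 4.

4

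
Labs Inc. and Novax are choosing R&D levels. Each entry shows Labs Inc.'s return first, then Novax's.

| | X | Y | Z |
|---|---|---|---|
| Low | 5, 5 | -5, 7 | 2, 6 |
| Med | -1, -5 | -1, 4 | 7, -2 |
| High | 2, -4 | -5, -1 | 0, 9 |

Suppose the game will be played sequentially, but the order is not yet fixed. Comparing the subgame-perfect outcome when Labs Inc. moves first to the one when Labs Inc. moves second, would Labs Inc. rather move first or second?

second

If Labs Inc. leads: Novax's best replies are Low→Y, Med→Y, High→Z; Labs Inc.'s induced payoffs -5, -1, 0; outcome (High, Z), payoffs (0, 9).
If Novax leads: Labs Inc.'s best replies are X→Low, Y→Med, Z→Med; Novax's induced payoffs 5, 4, -2; outcome (Low, X), payoffs (5, 5).
Labs Inc. gets 0 moving first and 5 moving second, so Labs Inc. prefers to move second.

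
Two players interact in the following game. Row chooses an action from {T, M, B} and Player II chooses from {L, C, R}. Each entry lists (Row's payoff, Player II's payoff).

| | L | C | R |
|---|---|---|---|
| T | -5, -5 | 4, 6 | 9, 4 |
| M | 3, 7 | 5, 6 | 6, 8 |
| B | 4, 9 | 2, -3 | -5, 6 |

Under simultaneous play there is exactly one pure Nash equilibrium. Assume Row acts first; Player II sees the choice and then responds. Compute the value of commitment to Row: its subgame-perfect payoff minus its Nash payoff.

2

Player II best-responds to each possible Row move:
- T: BR = C, leader payoff 4.
- M: BR = R, leader payoff 6.
- B: BR = L, leader payoff 4.
Maximizing over 4, 6, 4, Row chooses M. Subgame-perfect outcome: (M, R) with payoffs (6, 8).
Under simultaneous play:
Row's best replies: L→B; C→M; R→T.
Player II's best replies: T→C; M→R; B→L.
The unique mutual best reply is (B, L), giving (4, 9).
Row's commitment gain: 6 − 4 = 2.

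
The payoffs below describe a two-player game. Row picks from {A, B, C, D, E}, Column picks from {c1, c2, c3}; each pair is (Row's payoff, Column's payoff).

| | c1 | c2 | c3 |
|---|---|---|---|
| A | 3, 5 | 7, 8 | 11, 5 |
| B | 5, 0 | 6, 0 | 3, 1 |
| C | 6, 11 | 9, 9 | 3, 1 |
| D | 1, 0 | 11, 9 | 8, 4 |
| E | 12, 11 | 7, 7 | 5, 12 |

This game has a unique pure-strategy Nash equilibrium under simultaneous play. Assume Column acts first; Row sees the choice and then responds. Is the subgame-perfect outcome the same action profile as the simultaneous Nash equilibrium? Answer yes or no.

no

Solve by backward induction (Column leads).
- c1 → Row plays E (best of 3, 5, 6, 1, 12); Column gets 11.
- c2 → Row plays D (best of 7, 6, 9, 11, 7); Column gets 9.
- c3 → Row plays A (best of 11, 3, 3, 8, 5); Column gets 5.
Column's induced payoffs are 11, 9, 5, so Column commits to c1. Subgame-perfect outcome: (E, c1) with payoffs (12, 11).
Under simultaneous play:
Row's best replies: c1→E; c2→D; c3→A.
Column's best replies: A→c2; B→c3; C→c1; D→c2; E→c3.
The unique mutual best reply is (D, c2), giving (11, 9).
Sequential outcome (E, c1) differs from the Nash profile (D, c2).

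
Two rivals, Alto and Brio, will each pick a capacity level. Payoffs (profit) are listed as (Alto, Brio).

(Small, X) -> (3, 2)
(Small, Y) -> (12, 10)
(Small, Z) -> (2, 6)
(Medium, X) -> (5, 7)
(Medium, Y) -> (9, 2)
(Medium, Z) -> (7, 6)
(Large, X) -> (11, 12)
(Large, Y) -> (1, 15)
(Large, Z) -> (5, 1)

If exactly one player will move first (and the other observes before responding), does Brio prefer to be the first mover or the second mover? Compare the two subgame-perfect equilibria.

If Alto leads: Brio's best replies are Small→Y, Medium→X, Large→Y; Alto's induced payoffs 12, 5, 1; outcome (Small, Y), payoffs (12, 10).
If Brio leads: Alto's best replies are X→Large, Y→Small, Z→Medium; Brio's induced payoffs 12, 10, 6; outcome (Large, X), payoffs (11, 12).
Brio gets 12 moving first and 10 moving second, so Brio prefers to move first.

first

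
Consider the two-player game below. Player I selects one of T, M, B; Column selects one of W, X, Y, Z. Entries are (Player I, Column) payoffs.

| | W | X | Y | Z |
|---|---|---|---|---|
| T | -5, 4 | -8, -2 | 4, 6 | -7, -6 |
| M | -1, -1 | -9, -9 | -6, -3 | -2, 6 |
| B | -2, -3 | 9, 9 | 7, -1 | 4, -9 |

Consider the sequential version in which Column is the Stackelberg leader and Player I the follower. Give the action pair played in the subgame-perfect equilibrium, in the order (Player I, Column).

Solve by backward induction (Column leads).
- W: BR = M, leader payoff -1.
- X: BR = B, leader payoff 9.
- Y: BR = B, leader payoff -1.
- Z: BR = B, leader payoff -9.
Maximizing over -1, 9, -1, -9, Column chooses X. Subgame-perfect outcome: (B, X) with payoffs (9, 9).

(B, X)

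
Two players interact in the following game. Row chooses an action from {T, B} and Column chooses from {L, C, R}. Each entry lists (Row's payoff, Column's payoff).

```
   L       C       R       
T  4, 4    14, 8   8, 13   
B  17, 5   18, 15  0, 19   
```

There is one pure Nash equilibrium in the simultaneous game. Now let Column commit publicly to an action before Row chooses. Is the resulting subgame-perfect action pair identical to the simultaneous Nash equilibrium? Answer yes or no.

Backward induction with Column moving first.
- L → Row plays B (best of 4, 17); Column gets 5.
- C → Row plays B (best of 14, 18); Column gets 15.
- R → Row plays T (best of 8, 0); Column gets 13.
Maximizing over 5, 15, 13, Column chooses C. Subgame-perfect outcome: (B, C) with payoffs (18, 15).
For the simultaneous game, intersect best replies.
Row's best replies: L→B; C→B; R→T.
Column's best replies: T→R; B→R.
The unique mutual best reply is (T, R), giving (8, 13).
Sequential outcome (B, C) differs from the Nash profile (T, R).

no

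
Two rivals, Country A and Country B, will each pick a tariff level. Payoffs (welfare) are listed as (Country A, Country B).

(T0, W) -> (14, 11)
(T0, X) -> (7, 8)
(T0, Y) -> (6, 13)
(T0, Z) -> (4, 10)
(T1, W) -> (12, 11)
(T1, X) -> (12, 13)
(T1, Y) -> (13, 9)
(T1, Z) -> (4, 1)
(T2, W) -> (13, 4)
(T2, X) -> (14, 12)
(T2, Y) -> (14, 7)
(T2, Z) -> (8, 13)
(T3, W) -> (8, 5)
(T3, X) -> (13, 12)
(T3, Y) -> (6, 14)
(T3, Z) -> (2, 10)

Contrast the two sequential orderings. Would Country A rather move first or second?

first

If Country A leads: Country B's best replies are T0→Y, T1→X, T2→Z, T3→Y; Country A's induced payoffs 6, 12, 8, 6; outcome (T1, X), payoffs (12, 13).
If Country B leads: Country A's best replies are W→T0, X→T2, Y→T2, Z→T2; Country B's induced payoffs 11, 12, 7, 13; outcome (T2, Z), payoffs (8, 13).
Country A gets 12 moving first and 8 moving second, so Country A prefers to move first.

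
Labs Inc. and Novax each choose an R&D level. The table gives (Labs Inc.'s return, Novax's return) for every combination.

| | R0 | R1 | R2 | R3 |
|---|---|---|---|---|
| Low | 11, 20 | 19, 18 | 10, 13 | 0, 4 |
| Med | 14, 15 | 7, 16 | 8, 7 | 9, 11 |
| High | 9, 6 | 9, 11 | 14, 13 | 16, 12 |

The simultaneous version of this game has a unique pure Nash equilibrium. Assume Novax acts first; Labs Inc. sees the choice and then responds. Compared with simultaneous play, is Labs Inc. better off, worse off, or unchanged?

Solve by backward induction (Novax leads).
- R0: Labs Inc. compares 11, 14, 9 and picks Med; Novax would get 15.
- R1: Labs Inc. compares 19, 7, 9 and picks Low; Novax would get 18.
- R2: Labs Inc. compares 10, 8, 14 and picks High; Novax would get 13.
- R3: Labs Inc. compares 0, 9, 16 and picks High; Novax would get 12.
Among 15, 18, 13, 12, the best is 18 at R1. Subgame-perfect outcome: (Low, R1) with payoffs (19, 18).
For the simultaneous game, intersect best replies.
Labs Inc.'s best replies: R0→Med; R1→Low; R2→High; R3→High.
Novax's best replies: Low→R0; Med→R1; High→R2.
The unique mutual best reply is (High, R2), giving (14, 13).
Labs Inc. earns 19 sequentially versus 14 at the Nash outcome: better off.

better off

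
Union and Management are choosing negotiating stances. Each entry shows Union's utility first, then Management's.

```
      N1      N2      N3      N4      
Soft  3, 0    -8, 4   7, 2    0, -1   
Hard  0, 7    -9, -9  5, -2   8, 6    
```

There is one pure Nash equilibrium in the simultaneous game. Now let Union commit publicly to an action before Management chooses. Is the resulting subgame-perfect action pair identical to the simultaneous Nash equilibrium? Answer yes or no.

Management best-responds to each possible Union move:
- Soft → Management plays N2 (best of 0, 4, 2, -1); Union gets -8.
- Hard → Management plays N1 (best of 7, -9, -2, 6); Union gets 0.
Among -8, 0, the best is 0 at Hard. Subgame-perfect outcome: (Hard, N1) with payoffs (0, 7).
For the simultaneous game, intersect best replies.
Union's best replies: N1→Soft; N2→Soft; N3→Soft; N4→Hard.
Management's best replies: Soft→N2; Hard→N1.
Only (Soft, N2) has each player best-responding; Nash payoffs (-8, 4).
Sequential outcome (Hard, N1) differs from the Nash profile (Soft, N2).

no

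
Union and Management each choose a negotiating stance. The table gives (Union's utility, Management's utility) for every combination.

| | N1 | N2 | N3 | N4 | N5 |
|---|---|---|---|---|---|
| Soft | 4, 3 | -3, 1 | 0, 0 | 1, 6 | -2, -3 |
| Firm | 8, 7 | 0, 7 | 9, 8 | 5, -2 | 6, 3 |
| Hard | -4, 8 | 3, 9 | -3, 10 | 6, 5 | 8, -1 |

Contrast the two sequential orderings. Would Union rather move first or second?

If Union leads: Management's best replies are Soft→N4, Firm→N3, Hard→N3; Union's induced payoffs 1, 9, -3; outcome (Firm, N3), payoffs (9, 8).
If Management leads: Union's best replies are N1→Firm, N2→Hard, N3→Firm, N4→Hard, N5→Hard; Management's induced payoffs 7, 9, 8, 5, -1; outcome (Hard, N2), payoffs (3, 9).
Union gets 9 moving first and 3 moving second, so Union prefers to move first.

first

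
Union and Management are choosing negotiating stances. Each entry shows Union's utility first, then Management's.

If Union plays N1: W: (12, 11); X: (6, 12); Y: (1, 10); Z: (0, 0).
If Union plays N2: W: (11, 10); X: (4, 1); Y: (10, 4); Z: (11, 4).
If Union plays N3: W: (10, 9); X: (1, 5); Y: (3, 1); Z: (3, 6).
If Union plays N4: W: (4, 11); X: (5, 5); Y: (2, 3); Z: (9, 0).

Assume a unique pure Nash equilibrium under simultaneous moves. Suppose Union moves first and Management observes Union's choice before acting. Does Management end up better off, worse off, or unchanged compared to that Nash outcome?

worse off

Management best-responds to each possible Union move:
- N1: Management compares 11, 12, 10, 0 and picks X; Union would get 6.
- N2: Management compares 10, 1, 4, 4 and picks W; Union would get 11.
- N3: Management compares 9, 5, 1, 6 and picks W; Union would get 10.
- N4: Management compares 11, 5, 3, 0 and picks W; Union would get 4.
Union's induced payoffs are 6, 11, 10, 4, so Union commits to N2. Subgame-perfect outcome: (N2, W) with payoffs (11, 10).
Now find the simultaneous Nash equilibrium.
Union's best replies: W→N1; X→N1; Y→N2; Z→N2.
Management's best replies: N1→X; N2→W; N3→W; N4→W.
Only (N1, X) has each player best-responding; Nash payoffs (6, 12).
Management earns 10 sequentially versus 12 at the Nash outcome: worse off.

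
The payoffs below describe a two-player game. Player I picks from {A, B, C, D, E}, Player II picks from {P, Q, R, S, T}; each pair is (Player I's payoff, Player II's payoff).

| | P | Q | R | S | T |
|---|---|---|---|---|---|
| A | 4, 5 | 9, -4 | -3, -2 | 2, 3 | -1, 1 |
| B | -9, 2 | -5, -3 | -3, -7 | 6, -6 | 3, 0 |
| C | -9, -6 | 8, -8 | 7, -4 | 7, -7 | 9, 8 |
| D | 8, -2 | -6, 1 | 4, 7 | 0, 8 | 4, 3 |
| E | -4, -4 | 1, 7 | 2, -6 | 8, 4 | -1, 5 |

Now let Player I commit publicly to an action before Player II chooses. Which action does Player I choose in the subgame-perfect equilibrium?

Work backward from Player II's decision.
- A: Player II compares 5, -4, -2, 3, 1 and picks P; Player I would get 4.
- B: Player II compares 2, -3, -7, -6, 0 and picks P; Player I would get -9.
- C: Player II compares -6, -8, -4, -7, 8 and picks T; Player I would get 9.
- D: Player II compares -2, 1, 7, 8, 3 and picks S; Player I would get 0.
- E: Player II compares -4, 7, -6, 4, 5 and picks Q; Player I would get 1.
Player I's induced payoffs are 4, -9, 9, 0, 1, so Player I commits to C. Subgame-perfect outcome: (C, T) with payoffs (9, 8).

C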